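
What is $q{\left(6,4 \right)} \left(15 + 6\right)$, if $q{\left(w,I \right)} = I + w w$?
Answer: $840$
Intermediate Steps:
$q{\left(w,I \right)} = I + w^{2}$
$q{\left(6,4 \right)} \left(15 + 6\right) = \left(4 + 6^{2}\right) \left(15 + 6\right) = \left(4 + 36\right) 21 = 40 \cdot 21 = 840$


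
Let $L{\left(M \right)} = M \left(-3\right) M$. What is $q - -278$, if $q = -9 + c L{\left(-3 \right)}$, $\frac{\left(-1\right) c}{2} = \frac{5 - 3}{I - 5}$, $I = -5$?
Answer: $\frac{1291}{5} \approx 258.2$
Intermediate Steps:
$L{\left(M \right)} = - 3 M^{2}$ ($L{\left(M \right)} = - 3 M M = - 3 M^{2}$)
$c = \frac{2}{5}$ ($c = - 2 \frac{5 - 3}{-5 - 5} = - 2 \frac{2}{-10} = - 2 \cdot 2 \left(- \frac{1}{10}\right) = \left(-2\right) \left(- \frac{1}{5}\right) = \frac{2}{5} \approx 0.4$)
$q = - \frac{99}{5}$ ($q = -9 + \frac{2 \left(- 3 \left(-3\right)^{2}\right)}{5} = -9 + \frac{2 \left(\left(-3\right) 9\right)}{5} = -9 + \frac{2}{5} \left(-27\right) = -9 - \frac{54}{5} = - \frac{99}{5} \approx -19.8$)
$q - -278 = - \frac{99}{5} - -278 = - \frac{99}{5} + 278 = \frac{1291}{5}$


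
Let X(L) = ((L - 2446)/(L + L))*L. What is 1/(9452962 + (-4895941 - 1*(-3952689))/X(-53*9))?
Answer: 2923/27632894430 ≈ 1.0578e-7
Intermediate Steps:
X(L) = -1223 + L/2 (X(L) = ((-2446 + L)/((2*L)))*L = ((-2446 + L)*(1/(2*L)))*L = ((-2446 + L)/(2*L))*L = -1223 + L/2)
1/(9452962 + (-4895941 - 1*(-3952689))/X(-53*9)) = 1/(9452962 + (-4895941 - 1*(-3952689))/(-1223 + (-53*9)/2)) = 1/(9452962 + (-4895941 + 3952689)/(-1223 + (1/2)*(-477))) = 1/(9452962 - 943252/(-1223 - 477/2)) = 1/(9452962 - 943252/(-2923/2)) = 1/(9452962 - 943252*(-2/2923)) = 1/(9452962 + 1886504/2923) = 1/(27632894430/2923) = 2923/27632894430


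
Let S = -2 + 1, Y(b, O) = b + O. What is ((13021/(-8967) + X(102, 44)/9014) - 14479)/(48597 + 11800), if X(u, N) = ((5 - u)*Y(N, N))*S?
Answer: -585178615342/2440900604793 ≈ -0.23974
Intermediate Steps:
Y(b, O) = O + b
S = -1
X(u, N) = -2*N*(5 - u) (X(u, N) = ((5 - u)*(N + N))*(-1) = ((5 - u)*(2*N))*(-1) = (2*N*(5 - u))*(-1) = -2*N*(5 - u))
((13021/(-8967) + X(102, 44)/9014) - 14479)/(48597 + 11800) = ((13021/(-8967) + (2*44*(-5 + 102))/9014) - 14479)/(48597 + 11800) = ((13021*(-1/8967) + (2*44*97)*(1/9014)) - 14479)/60397 = ((-13021/8967 + 8536*(1/9014)) - 14479)*(1/60397) = ((-13021/8967 + 4268/4507) - 14479)*(1/60397) = (-20414491/40414269 - 14479)*(1/60397) = -585178615342/40414269*1/60397 = -585178615342/2440900604793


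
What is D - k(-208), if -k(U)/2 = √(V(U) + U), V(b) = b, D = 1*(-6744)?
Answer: -6744 + 8*I*√26 ≈ -6744.0 + 40.792*I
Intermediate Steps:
D = -6744
k(U) = -2*√2*√U (k(U) = -2*√(U + U) = -2*√2*√U)
D - k(-208) = -6744 - (-2)*√2*√(-208) = -6744 - (-2)*√2*4*I*√13 = -6744 - (-8)*I*√26 = -6744 + 8*I*√26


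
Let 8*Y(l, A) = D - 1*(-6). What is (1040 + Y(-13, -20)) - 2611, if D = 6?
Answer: -3139/2 ≈ -1569.5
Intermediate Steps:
Y(l, A) = 3/2 (Y(l, A) = (6 - 1*(-6))/8 = (6 + 6)/8 = (1/8)*12 = 3/2)
(1040 + Y(-13, -20)) - 2611 = (1040 + 3/2) - 2611 = 2083/2 - 2611 = -3139/2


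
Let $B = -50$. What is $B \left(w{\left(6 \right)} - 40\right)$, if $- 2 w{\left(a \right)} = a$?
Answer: $2150$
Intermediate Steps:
$w{\left(a \right)} = - \frac{a}{2}$
$B \left(w{\left(6 \right)} - 40\right) = - 50 \left(\left(- \frac{1}{2}\right) 6 - 40\right) = - 50 \left(-3 - 40\right) = \left(-50\right) \left(-43\right) = 2150$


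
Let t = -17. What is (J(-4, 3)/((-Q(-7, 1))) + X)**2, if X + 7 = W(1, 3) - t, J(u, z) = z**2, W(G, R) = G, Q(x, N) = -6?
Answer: 625/4 ≈ 156.25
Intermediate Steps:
X = 11 (X = -7 + (1 - 1*(-17)) = -7 + (1 + 17) = -7 + 18 = 11)
(J(-4, 3)/((-Q(-7, 1))) + X)**2 = (3**2/((-1*(-6))) + 11)**2 = (9/6 + 11)**2 = (9*(1/6) + 11)**2 = (3/2 + 11)**2 = (25/2)**2 = 625/4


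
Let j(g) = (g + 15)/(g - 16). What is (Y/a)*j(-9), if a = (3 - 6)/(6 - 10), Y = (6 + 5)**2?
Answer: -968/25 ≈ -38.720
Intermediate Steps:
Y = 121 (Y = 11**2 = 121)
a = 3/4 (a = -3/(-4) = -3*(-1/4) = 3/4 ≈ 0.75000)
j(g) = (15 + g)/(-16 + g)
(Y/a)*j(-9) = (121/(3/4))*((15 - 9)/(-16 - 9)) = (121*(4/3))*(6/(-25)) = 484*(-1/25*6)/3 = (484/3)*(-6/25) = -968/25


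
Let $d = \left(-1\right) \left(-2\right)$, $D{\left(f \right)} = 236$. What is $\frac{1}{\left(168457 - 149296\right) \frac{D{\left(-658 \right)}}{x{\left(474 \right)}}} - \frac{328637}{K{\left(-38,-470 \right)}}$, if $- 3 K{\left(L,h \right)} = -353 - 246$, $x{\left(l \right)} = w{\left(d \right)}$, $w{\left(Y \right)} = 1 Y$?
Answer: $- \frac{2229142798579}{1354337802} \approx -1645.9$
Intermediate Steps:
$d = 2$
$w{\left(Y \right)} = Y$
$x{\left(l \right)} = 2$
$K{\left(L,h \right)} = \frac{599}{3}$ ($K{\left(L,h \right)} = - \frac{-353 - 246}{3} = \left(- \frac{1}{3}\right) \left(-599\right) = \frac{599}{3}$)
$\frac{1}{\left(168457 - 149296\right) \frac{D{\left(-658 \right)}}{x{\left(474 \right)}}} - \frac{328637}{K{\left(-38,-470 \right)}} = \frac{1}{\left(168457 - 149296\right) \frac{236}{2}} - \frac{328637}{\frac{599}{3}} = \frac{1}{19161 \cdot 236 \cdot \frac{1}{2}} - \frac{985911}{599} = \frac{1}{19161 \cdot 118} - \frac{985911}{599} = \frac{1}{19161} \cdot \frac{1}{118} - \frac{985911}{599} = \frac{1}{2260998} - \frac{985911}{599} = - \frac{2229142798579}{1354337802}$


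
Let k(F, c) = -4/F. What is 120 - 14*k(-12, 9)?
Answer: 346/3 ≈ 115.33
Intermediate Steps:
120 - 14*k(-12, 9) = 120 - (-56)/(-12) = 120 - (-56)*(-1)/12 = 120 - 14*⅓ = 120 - 14/3 = 346/3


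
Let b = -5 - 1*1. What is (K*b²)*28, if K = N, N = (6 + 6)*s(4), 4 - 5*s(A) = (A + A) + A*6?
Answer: -338688/5 ≈ -67738.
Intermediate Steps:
s(A) = ⅘ - 8*A/5 (s(A) = ⅘ - ((A + A) + A*6)/5 = ⅘ - (2*A + 6*A)/5 = ⅘ - 8*A/5)
b = -6 (b = -5 - 1 = -6)
N = -336/5 (N = (6 + 6)*(⅘ - 8/5*4) = 12*(⅘ - 32/5) = 12*(-28/5) = -336/5 ≈ -67.200)
K = -336/5 ≈ -67.200
(K*b²)*28 = -336/5*(-6)²*28 = -336/5*36*28 = -12096/5*28 = -338688/5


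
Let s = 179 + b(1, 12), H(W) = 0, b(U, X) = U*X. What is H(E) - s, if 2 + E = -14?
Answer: -191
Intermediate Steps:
E = -16 (E = -2 - 14 = -16)
s = 191 (s = 179 + 1*12 = 179 + 12 = 191)
H(E) - s = 0 - 1*191 = 0 - 191 = -191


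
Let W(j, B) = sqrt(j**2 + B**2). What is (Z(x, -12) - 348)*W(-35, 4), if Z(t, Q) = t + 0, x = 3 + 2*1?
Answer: -343*sqrt(1241) ≈ -12083.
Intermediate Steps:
x = 5 (x = 3 + 2 = 5)
W(j, B) = sqrt(B**2 + j**2)
Z(t, Q) = t
(Z(x, -12) - 348)*W(-35, 4) = (5 - 348)*sqrt(4**2 + (-35)**2) = -343*sqrt(16 + 1225) = -343*sqrt(1241)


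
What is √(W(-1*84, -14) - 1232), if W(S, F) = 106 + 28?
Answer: 3*I*√122 ≈ 33.136*I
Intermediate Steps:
W(S, F) = 134
√(W(-1*84, -14) - 1232) = √(134 - 1232) = √(-1098) = 3*I*√122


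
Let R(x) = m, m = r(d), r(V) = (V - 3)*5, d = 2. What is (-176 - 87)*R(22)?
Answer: 1315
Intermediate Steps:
r(V) = -15 + 5*V (r(V) = (-3 + V)*5 = -15 + 5*V)
m = -5 (m = -15 + 5*2 = -15 + 10 = -5)
R(x) = -5
(-176 - 87)*R(22) = (-176 - 87)*(-5) = -263*(-5) = 1315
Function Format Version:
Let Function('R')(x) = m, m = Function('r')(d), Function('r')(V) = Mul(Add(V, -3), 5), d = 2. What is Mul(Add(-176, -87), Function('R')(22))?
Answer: 1315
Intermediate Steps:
Function('r')(V) = Add(-15, Mul(5, V)) (Function('r')(V) = Mul(Add(-3, V), 5) = Add(-15, Mul(5, V)))
m = -5 (m = Add(-15, Mul(5, 2)) = Add(-15, 10) = -5)
Function('R')(x) = -5
Mul(Add(-176, -87), Function('R')(22)) = Mul(Add(-176, -87), -5) = Mul(-263, -5) = 1315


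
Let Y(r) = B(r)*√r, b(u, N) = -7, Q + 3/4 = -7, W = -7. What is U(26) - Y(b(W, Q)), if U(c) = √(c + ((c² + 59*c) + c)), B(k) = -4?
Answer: √2262 + 4*I*√7 ≈ 47.56 + 10.583*I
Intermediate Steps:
Q = -31/4 (Q = -¾ - 7 = -31/4 ≈ -7.7500)
Y(r) = -4*√r
U(c) = √(c² + 61*c) (U(c) = √(c + (c² + 60*c)) = √(c² + 61*c))
U(26) - Y(b(W, Q)) = √(26*(61 + 26)) - (-4)*√(-7) = √(26*87) - (-4)*I*√7 = √2262 - (-4)*I*√7 = √2262 + 4*I*√7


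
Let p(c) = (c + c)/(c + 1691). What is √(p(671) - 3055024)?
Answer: I*√4261027536813/1181 ≈ 1747.9*I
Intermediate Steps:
p(c) = 2*c/(1691 + c) (p(c) = (2*c)/(1691 + c) = 2*c/(1691 + c))
√(p(671) - 3055024) = √(2*671/(1691 + 671) - 3055024) = √(2*671/2362 - 3055024) = √(2*671*(1/2362) - 3055024) = √(671/1181 - 3055024) = √(-3607982673/1181) = I*√4261027536813/1181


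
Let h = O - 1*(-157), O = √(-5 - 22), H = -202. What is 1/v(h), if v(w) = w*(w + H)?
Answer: -I/(336*√3 + 7092*I) ≈ -0.00014006 - 1.1493e-5*I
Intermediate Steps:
O = 3*I*√3 (O = √(-27) = 3*I*√3 ≈ 5.1962*I)
h = 157 + 3*I*√3 (h = 3*I*√3 - 1*(-157) = 3*I*√3 + 157 = 157 + 3*I*√3 ≈ 157.0 + 5.1962*I)
v(w) = w*(-202 + w) (v(w) = w*(w - 202) = w*(-202 + w))
1/v(h) = 1/((157 + 3*I*√3)*(-202 + (157 + 3*I*√3))) = 1/((157 + 3*I*√3)*(-45 + 3*I*√3)) = 1/((-45 + 3*I*√3)*(157 + 3*I*√3))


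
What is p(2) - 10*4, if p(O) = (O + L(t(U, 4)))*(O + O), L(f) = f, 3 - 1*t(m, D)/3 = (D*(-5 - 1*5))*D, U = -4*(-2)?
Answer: 1924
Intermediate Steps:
U = 8
t(m, D) = 9 + 30*D² (t(m, D) = 9 - 3*D*(-5 - 1*5)*D = 9 - 3*D*(-5 - 5)*D = 9 - 3*D*(-10)*D = 9 - 3*(-10*D)*D = 9 - (-30)*D² = 9 + 30*D²)
p(O) = 2*O*(489 + O) (p(O) = (O + (9 + 30*4²))*(O + O) = (O + (9 + 30*16))*(2*O) = (O + (9 + 480))*(2*O) = (O + 489)*(2*O) = (489 + O)*(2*O) = 2*O*(489 + O))
p(2) - 10*4 = 2*2*(489 + 2) - 10*4 = 2*2*491 - 40 = 1964 - 40 = 1924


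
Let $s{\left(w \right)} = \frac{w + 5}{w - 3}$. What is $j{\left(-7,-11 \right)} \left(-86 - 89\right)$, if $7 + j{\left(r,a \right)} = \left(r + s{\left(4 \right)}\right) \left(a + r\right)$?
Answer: $7525$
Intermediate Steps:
$s{\left(w \right)} = \frac{5 + w}{-3 + w}$
$j{\left(r,a \right)} = -7 + \left(9 + r\right) \left(a + r\right)$ ($j{\left(r,a \right)} = -7 + \left(r + \frac{5 + 4}{-3 + 4}\right) \left(a + r\right) = -7 + \left(r + 1^{-1} \cdot 9\right) \left(a + r\right) = -7 + \left(r + 1 \cdot 9\right) \left(a + r\right) = -7 + \left(r + 9\right) \left(a + r\right) = -7 + \left(9 + r\right) \left(a + r\right)$)
$j{\left(-7,-11 \right)} \left(-86 - 89\right) = \left(-7 + \left(-7\right)^{2} + 9 \left(-11\right) + 9 \left(-7\right) - -77\right) \left(-86 - 89\right) = \left(-7 + 49 - 99 - 63 + 77\right) \left(-175\right) = \left(-43\right) \left(-175\right) = 7525$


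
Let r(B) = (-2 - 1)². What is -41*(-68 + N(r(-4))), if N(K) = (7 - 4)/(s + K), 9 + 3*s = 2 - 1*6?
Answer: 38663/14 ≈ 2761.6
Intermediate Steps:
s = -13/3 (s = -3 + (2 - 1*6)/3 = -3 + (2 - 6)/3 = -3 + (⅓)*(-4) = -3 - 4/3 = -13/3 ≈ -4.3333)
r(B) = 9 (r(B) = (-3)² = 9)
N(K) = 3/(-13/3 + K) (N(K) = (7 - 4)/(-13/3 + K) = 3/(-13/3 + K))
-41*(-68 + N(r(-4))) = -41*(-68 + 9/(-13 + 3*9)) = -41*(-68 + 9/(-13 + 27)) = -41*(-68 + 9/14) = -41*(-943/14) = 38663/14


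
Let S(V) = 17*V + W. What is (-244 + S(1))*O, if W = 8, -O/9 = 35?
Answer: 68985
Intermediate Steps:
O = -315 (O = -9*35 = -315)
S(V) = 8 + 17*V (S(V) = 17*V + 8 = 8 + 17*V)
(-244 + S(1))*O = (-244 + (8 + 17*1))*(-315) = (-244 + (8 + 17))*(-315) = (-244 + 25)*(-315) = -219*(-315) = 68985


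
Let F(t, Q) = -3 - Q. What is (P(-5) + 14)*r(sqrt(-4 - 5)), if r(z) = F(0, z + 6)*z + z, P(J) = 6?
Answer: 180 - 480*I ≈ 180.0 - 480.0*I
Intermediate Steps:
r(z) = z + z*(-9 - z) (r(z) = (-3 - (z + 6))*z + z = (-3 - (6 + z))*z + z = (-3 + (-6 - z))*z + z = (-9 - z)*z + z = z*(-9 - z) + z = z + z*(-9 - z))
(P(-5) + 14)*r(sqrt(-4 - 5)) = (6 + 14)*(-sqrt(-4 - 5)*(8 + sqrt(-4 - 5))) = 20*(-sqrt(-9)*(8 + sqrt(-9))) = 20*(-3*I*(8 + 3*I)) = -60*I*(8 + 3*I)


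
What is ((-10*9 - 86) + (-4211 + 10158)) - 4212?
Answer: 1559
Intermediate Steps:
((-10*9 - 86) + (-4211 + 10158)) - 4212 = ((-90 - 86) + 5947) - 4212 = (-176 + 5947) - 4212 = 5771 - 4212 = 1559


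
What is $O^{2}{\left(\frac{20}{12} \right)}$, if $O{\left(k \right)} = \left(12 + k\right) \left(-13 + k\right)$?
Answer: $\frac{1943236}{81} \approx 23991.0$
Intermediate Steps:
$O{\left(k \right)} = \left(-13 + k\right) \left(12 + k\right)$
$O^{2}{\left(\frac{20}{12} \right)} = \left(-156 + \left(\frac{20}{12}\right)^{2} - \frac{20}{12}\right)^{2} = \left(-156 + \left(20 \cdot \frac{1}{12}\right)^{2} - 20 \cdot \frac{1}{12}\right)^{2} = \left(-156 + \left(\frac{5}{3}\right)^{2} - \frac{5}{3}\right)^{2} = \left(-156 + \frac{25}{9} - \frac{5}{3}\right)^{2} = \left(- \frac{1394}{9}\right)^{2} = \frac{1943236}{81}$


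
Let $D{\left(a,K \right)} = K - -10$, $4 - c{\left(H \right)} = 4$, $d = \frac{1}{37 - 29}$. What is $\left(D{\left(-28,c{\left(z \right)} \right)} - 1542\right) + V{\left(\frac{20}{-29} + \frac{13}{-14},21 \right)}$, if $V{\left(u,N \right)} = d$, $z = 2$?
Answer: $- \frac{12255}{8} \approx -1531.9$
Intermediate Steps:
$d = \frac{1}{8} \approx 0.125$
$V{\left(u,N \right)} = \frac{1}{8}$
$c{\left(H \right)} = 0$ ($c{\left(H \right)} = 4 - 4 = 0$)
$D{\left(a,K \right)} = 10 + K$ ($D{\left(a,K \right)} = K + 10 = 10 + K$)
$\left(D{\left(-28,c{\left(z \right)} \right)} - 1542\right) + V{\left(\frac{20}{-29} + \frac{13}{-14},21 \right)} = \left(\left(10 + 0\right) - 1542\right) + \frac{1}{8} = \left(10 - 1542\right) + \frac{1}{8} = -1532 + \frac{1}{8} = - \frac{12255}{8}$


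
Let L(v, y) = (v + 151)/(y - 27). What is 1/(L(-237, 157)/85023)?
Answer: -5526495/43 ≈ -1.2852e+5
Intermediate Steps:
L(v, y) = (151 + v)/(-27 + y)
1/(L(-237, 157)/85023) = 1/(((151 - 237)/(-27 + 157))/85023) = 1/((-86/130)*(1/85023)) = 1/(((1/130)*(-86))*(1/85023)) = 1/(-43/65*1/85023) = 1/(-43/5526495) = -5526495/43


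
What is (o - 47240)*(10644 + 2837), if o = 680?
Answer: -627675360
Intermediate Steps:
(o - 47240)*(10644 + 2837) = (680 - 47240)*(10644 + 2837) = -46560*13481 = -627675360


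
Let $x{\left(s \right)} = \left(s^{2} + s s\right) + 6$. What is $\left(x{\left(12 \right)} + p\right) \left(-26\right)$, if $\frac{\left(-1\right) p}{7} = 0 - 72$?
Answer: $-20748$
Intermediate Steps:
$p = 504$ ($p = - 7 \left(0 - 72\right) = \left(-7\right) \left(-72\right) = 504$)
$x{\left(s \right)} = 6 + 2 s^{2}$ ($x{\left(s \right)} = \left(s^{2} + s^{2}\right) + 6 = 2 s^{2} + 6 = 6 + 2 s^{2}$)
$\left(x{\left(12 \right)} + p\right) \left(-26\right) = \left(\left(6 + 2 \cdot 12^{2}\right) + 504\right) \left(-26\right) = \left(\left(6 + 2 \cdot 144\right) + 504\right) \left(-26\right) = \left(\left(6 + 288\right) + 504\right) \left(-26\right) = \left(294 + 504\right) \left(-26\right) = 798 \left(-26\right) = -20748$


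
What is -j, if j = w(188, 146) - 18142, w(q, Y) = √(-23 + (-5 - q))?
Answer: 18142 - 6*I*√6 ≈ 18142.0 - 14.697*I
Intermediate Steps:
w(q, Y) = √(-28 - q)
j = -18142 + 6*I*√6 (j = √(-28 - 1*188) - 18142 = √(-28 - 188) - 18142 = √(-216) - 18142 = 6*I*√6 - 18142 = -18142 + 6*I*√6 ≈ -18142.0 + 14.697*I)
-j = -(-18142 + 6*I*√6) = 18142 - 6*I*√6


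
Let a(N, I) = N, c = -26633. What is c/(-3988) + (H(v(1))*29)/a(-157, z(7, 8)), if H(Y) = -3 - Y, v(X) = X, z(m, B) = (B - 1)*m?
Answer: 4643989/626116 ≈ 7.4171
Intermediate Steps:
z(m, B) = m*(-1 + B) (z(m, B) = (-1 + B)*m = m*(-1 + B))
c/(-3988) + (H(v(1))*29)/a(-157, z(7, 8)) = -26633/(-3988) + ((-3 - 1*1)*29)/(-157) = -26633*(-1/3988) + ((-3 - 1)*29)*(-1/157) = 26633/3988 - 4*29*(-1/157) = 26633/3988 - 116*(-1/157) = 26633/3988 + 116/157 = 4643989/626116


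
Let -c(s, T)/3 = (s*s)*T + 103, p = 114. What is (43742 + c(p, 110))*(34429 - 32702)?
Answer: -7331541569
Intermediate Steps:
c(s, T) = -309 - 3*T*s**2 (c(s, T) = -3*((s*s)*T + 103) = -3*(s**2*T + 103) = -3*(T*s**2 + 103) = -3*(103 + T*s**2) = -309 - 3*T*s**2)
(43742 + c(p, 110))*(34429 - 32702) = (43742 + (-309 - 3*110*114**2))*(34429 - 32702) = (43742 + (-309 - 3*110*12996))*1727 = (43742 + (-309 - 4288680))*1727 = (43742 - 4288989)*1727 = -4245247*1727 = -7331541569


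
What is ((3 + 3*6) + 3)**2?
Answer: 576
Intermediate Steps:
((3 + 3*6) + 3)**2 = ((3 + 18) + 3)**2 = (21 + 3)**2 = 24**2 = 576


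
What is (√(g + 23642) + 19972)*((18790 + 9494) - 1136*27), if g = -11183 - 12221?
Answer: -47693136 - 2388*√238 ≈ -4.7730e+7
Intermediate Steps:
g = -23404
(√(g + 23642) + 19972)*((18790 + 9494) - 1136*27) = (√(-23404 + 23642) + 19972)*((18790 + 9494) - 1136*27) = (√238 + 19972)*(28284 - 30672) = (19972 + √238)*(-2388) = -47693136 - 2388*√238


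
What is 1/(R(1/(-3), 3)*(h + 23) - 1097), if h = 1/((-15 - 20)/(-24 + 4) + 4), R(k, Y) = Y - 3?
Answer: -1/1097 ≈ -0.00091158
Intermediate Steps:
R(k, Y) = -3 + Y
h = 4/23 (h = 1/(-35/(-20) + 4) = 1/(-35*(-1/20) + 4) = 1/(7/4 + 4) = 1/(23/4) = 4/23 ≈ 0.17391)
1/(R(1/(-3), 3)*(h + 23) - 1097) = 1/((-3 + 3)*(4/23 + 23) - 1097) = 1/(0*(533/23) - 1097) = 1/(0 - 1097) = 1/(-1097) = -1/1097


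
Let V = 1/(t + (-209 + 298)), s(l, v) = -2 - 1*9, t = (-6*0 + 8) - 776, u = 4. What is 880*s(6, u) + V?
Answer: -6572721/679 ≈ -9680.0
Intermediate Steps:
t = -768 (t = (0 + 8) - 776 = 8 - 776 = -768)
s(l, v) = -11 (s(l, v) = -2 - 9 = -11)
V = -1/679 (V = 1/(-768 + (-209 + 298)) = 1/(-768 + 89) = 1/(-679) = -1/679 ≈ -0.0014728)
880*s(6, u) + V = 880*(-11) - 1/679 = -9680 - 1/679 = -6572721/679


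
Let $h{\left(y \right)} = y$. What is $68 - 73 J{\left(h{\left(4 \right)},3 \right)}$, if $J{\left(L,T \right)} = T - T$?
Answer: $68$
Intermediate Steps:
$J{\left(L,T \right)} = 0$
$68 - 73 J{\left(h{\left(4 \right)},3 \right)} = 68 - 0 = 68 + 0 = 68$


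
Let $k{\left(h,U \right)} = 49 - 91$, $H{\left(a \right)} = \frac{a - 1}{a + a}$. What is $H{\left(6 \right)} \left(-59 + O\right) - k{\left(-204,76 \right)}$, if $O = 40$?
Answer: $\frac{409}{12} \approx 34.083$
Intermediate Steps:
$H{\left(a \right)} = \frac{-1 + a}{2 a}$
$k{\left(h,U \right)} = -42$ ($k{\left(h,U \right)} = 49 - 91 = -42$)
$H{\left(6 \right)} \left(-59 + O\right) - k{\left(-204,76 \right)} = \frac{-1 + 6}{2 \cdot 6} \left(-59 + 40\right) - -42 = \frac{1}{2} \cdot \frac{1}{6} \cdot 5 \left(-19\right) + 42 = \frac{5}{12} \left(-19\right) + 42 = - \frac{95}{12} + 42 = \frac{409}{12}$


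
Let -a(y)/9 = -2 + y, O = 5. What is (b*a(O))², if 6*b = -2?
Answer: 81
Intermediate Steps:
a(y) = 18 - 9*y (a(y) = -9*(-2 + y) = 18 - 9*y)
b = -⅓ (b = (⅙)*(-2) = -⅓ ≈ -0.33333)
(b*a(O))² = (-(18 - 9*5)/3)² = (-(18 - 45)/3)² = (-⅓*(-27))² = 9² = 81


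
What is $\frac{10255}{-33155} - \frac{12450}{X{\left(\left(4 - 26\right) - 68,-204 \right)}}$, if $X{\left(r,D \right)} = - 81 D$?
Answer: $- \frac{19407779}{18261774} \approx -1.0628$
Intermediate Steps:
$\frac{10255}{-33155} - \frac{12450}{X{\left(\left(4 - 26\right) - 68,-204 \right)}} = \frac{10255}{-33155} - \frac{12450}{\left(-81\right) \left(-204\right)} = 10255 \left(- \frac{1}{33155}\right) - \frac{12450}{16524} = - \frac{2051}{6631} - \frac{2075}{2754} = - \frac{19407779}{18261774}$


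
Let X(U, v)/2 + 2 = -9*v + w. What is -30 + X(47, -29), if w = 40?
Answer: 568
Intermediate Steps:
X(U, v) = 76 - 18*v (X(U, v) = -4 + 2*(-9*v + 40) = -4 + 2*(40 - 9*v) = -4 + (80 - 18*v) = 76 - 18*v)
-30 + X(47, -29) = -30 + (76 - 18*(-29)) = -30 + (76 + 522) = -30 + 598 = 568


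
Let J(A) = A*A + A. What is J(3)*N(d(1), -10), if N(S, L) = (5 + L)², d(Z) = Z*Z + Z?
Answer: 300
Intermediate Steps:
d(Z) = Z + Z² (d(Z) = Z² + Z = Z + Z²)
J(A) = A + A² (J(A) = A² + A = A + A²)
J(3)*N(d(1), -10) = (3*(1 + 3))*(5 - 10)² = (3*4)*(-5)² = 12*25 = 300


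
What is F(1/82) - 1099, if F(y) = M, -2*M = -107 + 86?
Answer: -2177/2 ≈ -1088.5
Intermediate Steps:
M = 21/2 (M = -(-107 + 86)/2 = -1/2*(-21) = 21/2 ≈ 10.500)
F(y) = 21/2
F(1/82) - 1099 = 21/2 - 1099 = -2177/2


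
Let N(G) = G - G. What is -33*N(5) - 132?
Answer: -132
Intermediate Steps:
N(G) = 0
-33*N(5) - 132 = -33*0 - 132 = 0 - 132 = -132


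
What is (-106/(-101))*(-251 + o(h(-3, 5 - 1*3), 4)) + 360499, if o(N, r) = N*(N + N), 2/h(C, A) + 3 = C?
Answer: 327454349/909 ≈ 3.6024e+5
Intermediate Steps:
h(C, A) = 2/(-3 + C)
o(N, r) = 2*N² (o(N, r) = N*(2*N) = 2*N²)
(-106/(-101))*(-251 + o(h(-3, 5 - 1*3), 4)) + 360499 = (-106/(-101))*(-251 + 2*(2/(-3 - 3))²) + 360499 = (-106*(-1/101))*(-251 + 2*(2/(-6))²) + 360499 = 106*(-251 + 2*(2*(-⅙))²)/101 + 360499 = 106*(-251 + 2*(-⅓)²)/101 + 360499 = 106*(-251 + 2*(⅑))/101 + 360499 = 106*(-251 + 2/9)/101 + 360499 = (106/101)*(-2257/9) + 360499 = -239242/909 + 360499 = 327454349/909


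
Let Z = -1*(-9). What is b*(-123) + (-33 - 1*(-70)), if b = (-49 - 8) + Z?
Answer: 5941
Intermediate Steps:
Z = 9
b = -48 (b = (-49 - 8) + 9 = -57 + 9 = -48)
b*(-123) + (-33 - 1*(-70)) = -48*(-123) + (-33 - 1*(-70)) = 5904 + (-33 + 70) = 5904 + 37 = 5941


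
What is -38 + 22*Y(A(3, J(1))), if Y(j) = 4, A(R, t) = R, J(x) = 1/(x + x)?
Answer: 50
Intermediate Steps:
J(x) = 1/(2*x)
-38 + 22*Y(A(3, J(1))) = -38 + 22*4 = -38 + 88 = 50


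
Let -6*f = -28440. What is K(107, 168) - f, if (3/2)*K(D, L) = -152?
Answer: -14524/3 ≈ -4841.3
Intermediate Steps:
f = 4740 (f = -⅙*(-28440) = 4740)
K(D, L) = -304/3 (K(D, L) = (⅔)*(-152) = -304/3)
K(107, 168) - f = -304/3 - 1*4740 = -304/3 - 4740 = -14524/3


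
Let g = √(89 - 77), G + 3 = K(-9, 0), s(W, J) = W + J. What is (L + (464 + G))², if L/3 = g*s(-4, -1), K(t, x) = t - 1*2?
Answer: 205200 - 27000*√3 ≈ 1.5843e+5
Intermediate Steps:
K(t, x) = -2 + t (K(t, x) = t - 2 = -2 + t)
s(W, J) = J + W
G = -14 (G = -3 + (-2 - 9) = -3 - 11 = -14)
g = 2*√3 (g = √12 = 2*√3 ≈ 3.4641)
L = -30*√3 (L = 3*((2*√3)*(-1 - 4)) = 3*((2*√3)*(-5)) = 3*(-10*√3) = -30*√3 ≈ -51.962)
(L + (464 + G))² = (-30*√3 + (464 - 14))² = (-30*√3 + 450)² = (450 - 30*√3)²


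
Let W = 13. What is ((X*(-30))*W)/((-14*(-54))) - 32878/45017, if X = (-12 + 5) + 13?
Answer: -73807/19293 ≈ -3.8256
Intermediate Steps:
X = 6 (X = -7 + 13 = 6)
((X*(-30))*W)/((-14*(-54))) - 32878/45017 = ((6*(-30))*13)/((-14*(-54))) - 32878/45017 = (-180*13)/((-1*(-756))) - 32878*1/45017 = -2340/756 - 32878/45017 = -2340*1/756 - 32878/45017 = -65/21 - 32878/45017 = -73807/19293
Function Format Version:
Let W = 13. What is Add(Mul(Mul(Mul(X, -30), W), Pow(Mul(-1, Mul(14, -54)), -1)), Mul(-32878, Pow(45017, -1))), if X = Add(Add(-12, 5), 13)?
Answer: Rational(-73807, 19293) ≈ -3.8256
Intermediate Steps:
X = 6 (X = Add(-7, 13) = 6)
Add(Mul(Mul(Mul(X, -30), W), Pow(Mul(-1, Mul(14, -54)), -1)), Mul(-32878, Pow(45017, -1))) = Add(Mul(Mul(Mul(6, -30), 13), Pow(Mul(-1, Mul(14, -54)), -1)), Mul(-32878, Pow(45017, -1))) = Add(Mul(Mul(-180, 13), Pow(Mul(-1, -756), -1)), Mul(-32878, Rational(1, 45017))) = Add(Mul(-2340, Pow(756, -1)), Rational(-32878, 45017)) = Add(Mul(-2340, Rational(1, 756)), Rational(-32878, 45017)) = Add(Rational(-65, 21), Rational(-32878, 45017)) = Rational(-73807, 19293)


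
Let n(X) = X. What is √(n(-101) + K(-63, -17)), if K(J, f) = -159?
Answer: 2*I*√65 ≈ 16.125*I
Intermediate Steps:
√(n(-101) + K(-63, -17)) = √(-101 - 159) = √(-260) = 2*I*√65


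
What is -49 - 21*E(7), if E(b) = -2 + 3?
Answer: -70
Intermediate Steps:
E(b) = 1
-49 - 21*E(7) = -49 - 21*1 = -49 - 21 = -70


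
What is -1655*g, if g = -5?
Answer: 8275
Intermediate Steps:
-1655*g = -1655*(-5) = 8275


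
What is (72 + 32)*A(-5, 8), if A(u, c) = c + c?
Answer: 1664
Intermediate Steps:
A(u, c) = 2*c
(72 + 32)*A(-5, 8) = (72 + 32)*(2*8) = 104*16 = 1664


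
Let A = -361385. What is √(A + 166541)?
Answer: 2*I*√48711 ≈ 441.41*I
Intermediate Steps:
√(A + 166541) = √(-361385 + 166541) = √(-194844) = 2*I*√48711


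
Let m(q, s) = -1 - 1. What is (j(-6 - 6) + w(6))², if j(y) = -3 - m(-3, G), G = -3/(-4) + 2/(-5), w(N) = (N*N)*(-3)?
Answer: 11881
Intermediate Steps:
w(N) = -3*N² (w(N) = N²*(-3) = -3*N²)
G = 7/20 (G = -3*(-¼) + 2*(-⅕) = ¾ - ⅖ = 7/20 ≈ 0.35000)
m(q, s) = -2
j(y) = -1 (j(y) = -3 - 1*(-2) = -3 + 2 = -1)
(j(-6 - 6) + w(6))² = (-1 - 3*6²)² = (-1 - 3*36)² = (-1 - 108)² = (-109)² = 11881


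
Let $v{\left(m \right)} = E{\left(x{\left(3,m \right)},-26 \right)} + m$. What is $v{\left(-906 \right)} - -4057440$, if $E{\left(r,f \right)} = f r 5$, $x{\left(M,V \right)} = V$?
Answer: $4174314$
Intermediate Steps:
$E{\left(r,f \right)} = 5 f r$
$v{\left(m \right)} = - 129 m$ ($v{\left(m \right)} = 5 \left(-26\right) m + m = - 130 m + m = - 129 m$)
$v{\left(-906 \right)} - -4057440 = \left(-129\right) \left(-906\right) - -4057440 = 116874 + 4057440 = 4174314$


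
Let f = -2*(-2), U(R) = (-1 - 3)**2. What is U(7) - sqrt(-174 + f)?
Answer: 16 - I*sqrt(170) ≈ 16.0 - 13.038*I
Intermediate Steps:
U(R) = 16 (U(R) = (-4)**2 = 16)
f = 4
U(7) - sqrt(-174 + f) = 16 - sqrt(-174 + 4) = 16 - sqrt(-170) = 16 - I*sqrt(170)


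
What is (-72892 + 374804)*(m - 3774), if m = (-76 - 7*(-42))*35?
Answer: 1164172672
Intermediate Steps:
m = 7630 (m = (-76 + 294)*35 = 218*35 = 7630)
(-72892 + 374804)*(m - 3774) = (-72892 + 374804)*(7630 - 3774) = 301912*3856 = 1164172672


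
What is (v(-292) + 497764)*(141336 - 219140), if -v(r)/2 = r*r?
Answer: -25460269744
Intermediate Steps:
v(r) = -2*r**2 (v(r) = -2*r*r = -2*r**2)
(v(-292) + 497764)*(141336 - 219140) = (-2*(-292)**2 + 497764)*(141336 - 219140) = (-2*85264 + 497764)*(-77804) = (-170528 + 497764)*(-77804) = 327236*(-77804) = -25460269744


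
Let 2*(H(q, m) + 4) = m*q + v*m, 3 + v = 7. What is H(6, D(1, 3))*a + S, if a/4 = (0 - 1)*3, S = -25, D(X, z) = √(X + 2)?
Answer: 23 - 60*√3 ≈ -80.923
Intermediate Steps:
v = 4 (v = -3 + 7 = 4)
D(X, z) = √(2 + X)
H(q, m) = -4 + 2*m + m*q/2 (H(q, m) = -4 + (m*q + 4*m)/2 = -4 + (4*m + m*q)/2 = -4 + (2*m + m*q/2) = -4 + 2*m + m*q/2)
a = -12 (a = 4*((0 - 1)*3) = 4*(-1*3) = 4*(-3) = -12)
H(6, D(1, 3))*a + S = (-4 + 2*√(2 + 1) + (½)*√(2 + 1)*6)*(-12) - 25 = (-4 + 2*√3 + (½)*√3*6)*(-12) - 25 = (-4 + 2*√3 + 3*√3)*(-12) - 25 = (-4 + 5*√3)*(-12) - 25 = (48 - 60*√3) - 25 = 23 - 60*√3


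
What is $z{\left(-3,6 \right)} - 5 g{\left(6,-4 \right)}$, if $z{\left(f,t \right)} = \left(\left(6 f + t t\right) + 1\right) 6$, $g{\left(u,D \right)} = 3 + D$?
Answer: $119$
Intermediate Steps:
$z{\left(f,t \right)} = 6 + 6 t^{2} + 36 f$ ($z{\left(f,t \right)} = \left(\left(6 f + t^{2}\right) + 1\right) 6 = \left(\left(t^{2} + 6 f\right) + 1\right) 6 = \left(1 + t^{2} + 6 f\right) 6 = 6 + 6 t^{2} + 36 f$)
$z{\left(-3,6 \right)} - 5 g{\left(6,-4 \right)} = \left(6 + 6 \cdot 6^{2} + 36 \left(-3\right)\right) - 5 \left(3 - 4\right) = \left(6 + 6 \cdot 36 - 108\right) - -5 = \left(6 + 216 - 108\right) + 5 = 114 + 5 = 119$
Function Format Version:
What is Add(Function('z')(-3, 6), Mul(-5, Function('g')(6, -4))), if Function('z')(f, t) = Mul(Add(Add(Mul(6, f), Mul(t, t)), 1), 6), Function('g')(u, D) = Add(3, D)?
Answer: 119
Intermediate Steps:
Function('z')(f, t) = Add(6, Mul(6, Pow(t, 2)), Mul(36, f)) (Function('z')(f, t) = Mul(Add(Add(Mul(6, f), Pow(t, 2)), 1), 6) = Mul(Add(Add(Pow(t, 2), Mul(6, f)), 1), 6) = Mul(Add(1, Pow(t, 2), Mul(6, f)), 6) = Add(6, Mul(6, Pow(t, 2)), Mul(36, f)))
Add(Function('z')(-3, 6), Mul(-5, Function('g')(6, -4))) = Add(Add(6, Mul(6, Pow(6, 2)), Mul(36, -3)), Mul(-5, Add(3, -4))) = Add(Add(6, Mul(6, 36), -108), Mul(-5, -1)) = Add(Add(6, 216, -108), 5) = Add(114, 5) = 119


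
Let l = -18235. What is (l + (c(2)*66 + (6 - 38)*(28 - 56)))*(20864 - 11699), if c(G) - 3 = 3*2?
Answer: -153467925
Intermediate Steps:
c(G) = 9 (c(G) = 3 + 3*2 = 3 + 6 = 9)
(l + (c(2)*66 + (6 - 38)*(28 - 56)))*(20864 - 11699) = (-18235 + (9*66 + (6 - 38)*(28 - 56)))*(20864 - 11699) = (-18235 + (594 - 32*(-28)))*9165 = (-18235 + (594 + 896))*9165 = (-18235 + 1490)*9165 = -16745*9165 = -153467925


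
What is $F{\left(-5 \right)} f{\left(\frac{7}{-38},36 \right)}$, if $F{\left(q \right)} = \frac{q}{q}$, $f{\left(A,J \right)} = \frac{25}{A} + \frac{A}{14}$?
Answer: $- \frac{72207}{532} \approx -135.73$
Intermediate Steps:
$f{\left(A,J \right)} = \frac{25}{A} + \frac{A}{14}$ ($f{\left(A,J \right)} = \frac{25}{A} + A \frac{1}{14} = \frac{25}{A} + \frac{A}{14}$)
$F{\left(q \right)} = 1$
$F{\left(-5 \right)} f{\left(\frac{7}{-38},36 \right)} = 1 \left(\frac{25}{7 \frac{1}{-38}} + \frac{7 \frac{1}{-38}}{14}\right) = 1 \left(\frac{25}{7 \left(- \frac{1}{38}\right)} + \frac{7 \left(- \frac{1}{38}\right)}{14}\right) = 1 \left(\frac{25}{- \frac{7}{38}} + \frac{1}{14} \left(- \frac{7}{38}\right)\right) = 1 \left(25 \left(- \frac{38}{7}\right) - \frac{1}{76}\right) = 1 \left(- \frac{950}{7} - \frac{1}{76}\right) = 1 \left(- \frac{72207}{532}\right) = - \frac{72207}{532}$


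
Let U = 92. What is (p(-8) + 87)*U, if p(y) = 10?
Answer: 8924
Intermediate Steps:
(p(-8) + 87)*U = (10 + 87)*92 = 97*92 = 8924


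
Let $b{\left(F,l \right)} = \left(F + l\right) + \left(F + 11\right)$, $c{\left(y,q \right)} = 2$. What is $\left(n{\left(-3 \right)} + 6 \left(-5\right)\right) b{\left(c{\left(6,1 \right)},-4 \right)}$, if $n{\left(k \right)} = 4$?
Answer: $-286$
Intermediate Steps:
$b{\left(F,l \right)} = 11 + l + 2 F$ ($b{\left(F,l \right)} = \left(F + l\right) + \left(11 + F\right) = 11 + l + 2 F$)
$\left(n{\left(-3 \right)} + 6 \left(-5\right)\right) b{\left(c{\left(6,1 \right)},-4 \right)} = \left(4 + 6 \left(-5\right)\right) \left(11 - 4 + 2 \cdot 2\right) = \left(4 - 30\right) \left(11 - 4 + 4\right) = \left(-26\right) 11 = -286$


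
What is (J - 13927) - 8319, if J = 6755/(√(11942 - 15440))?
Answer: -22246 - 6755*I*√3498/3498 ≈ -22246.0 - 114.21*I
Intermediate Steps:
J = -6755*I*√3498/3498 (J = 6755/(√(-3498)) = 6755/((I*√3498)) = 6755*(-I*√3498/3498) = -6755*I*√3498/3498 ≈ -114.21*I)
(J - 13927) - 8319 = (-6755*I*√3498/3498 - 13927) - 8319 = (-13927 - 6755*I*√3498/3498) - 8319 = -22246 - 6755*I*√3498/3498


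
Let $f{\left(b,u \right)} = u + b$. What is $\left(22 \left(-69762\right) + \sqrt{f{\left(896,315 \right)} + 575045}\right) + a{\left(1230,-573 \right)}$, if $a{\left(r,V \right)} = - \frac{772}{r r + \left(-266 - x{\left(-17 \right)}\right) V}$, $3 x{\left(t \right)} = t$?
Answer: $- \frac{2550886737016}{1662071} + 16 \sqrt{2251} \approx -1.534 \cdot 10^{6}$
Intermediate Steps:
$x{\left(t \right)} = \frac{t}{3}$
$a{\left(r,V \right)} = - \frac{772}{r^{2} - \frac{781 V}{3}}$ ($a{\left(r,V \right)} = - \frac{772}{r r + \left(-266 - \frac{1}{3} \left(-17\right)\right) V} = - \frac{772}{r^{2} + \left(-266 - - \frac{17}{3}\right) V} = - \frac{772}{r^{2} + \left(-266 + \frac{17}{3}\right) V} = - \frac{772}{r^{2} - \frac{781 V}{3}}$)
$f{\left(b,u \right)} = b + u$
$\left(22 \left(-69762\right) + \sqrt{f{\left(896,315 \right)} + 575045}\right) + a{\left(1230,-573 \right)} = \left(22 \left(-69762\right) + \sqrt{\left(896 + 315\right) + 575045}\right) + \frac{2316}{- 3 \cdot 1230^{2} + 781 \left(-573\right)} = \left(-1534764 + \sqrt{1211 + 575045}\right) + \frac{2316}{\left(-3\right) 1512900 - 447513} = \left(-1534764 + \sqrt{576256}\right) + \frac{2316}{-4538700 - 447513} = \left(-1534764 + 16 \sqrt{2251}\right) + \frac{2316}{-4986213} = \left(-1534764 + 16 \sqrt{2251}\right) + 2316 \left(- \frac{1}{4986213}\right) = \left(-1534764 + 16 \sqrt{2251}\right) - \frac{772}{1662071} = - \frac{2550886737016}{1662071} + 16 \sqrt{2251}$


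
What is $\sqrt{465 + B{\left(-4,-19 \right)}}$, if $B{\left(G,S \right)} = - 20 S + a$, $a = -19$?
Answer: $\sqrt{826} \approx 28.74$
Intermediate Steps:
$B{\left(G,S \right)} = -19 - 20 S$ ($B{\left(G,S \right)} = - 20 S - 19 = -19 - 20 S$)
$\sqrt{465 + B{\left(-4,-19 \right)}} = \sqrt{465 - -361} = \sqrt{465 + \left(-19 + 380\right)} = \sqrt{465 + 361} = \sqrt{826}$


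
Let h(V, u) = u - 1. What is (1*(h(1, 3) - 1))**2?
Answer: 1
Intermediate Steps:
h(V, u) = -1 + u
(1*(h(1, 3) - 1))**2 = (1*((-1 + 3) - 1))**2 = (1*(2 - 1))**2 = (1*1)**2 = 1**2 = 1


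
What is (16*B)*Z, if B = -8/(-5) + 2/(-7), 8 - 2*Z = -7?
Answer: 1104/7 ≈ 157.71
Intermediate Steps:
Z = 15/2 (Z = 4 - ½*(-7) = 4 + 7/2 = 15/2 ≈ 7.5000)
B = 46/35 (B = -8*(-⅕) + 2*(-⅐) = 8/5 - 2/7 = 46/35 ≈ 1.3143)
(16*B)*Z = (16*(46/35))*(15/2) = (736/35)*(15/2) = 1104/7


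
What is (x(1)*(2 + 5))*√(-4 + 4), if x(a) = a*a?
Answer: 0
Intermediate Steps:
x(a) = a²
(x(1)*(2 + 5))*√(-4 + 4) = (1²*(2 + 5))*√(-4 + 4) = (1*7)*√0 = 7*0 = 0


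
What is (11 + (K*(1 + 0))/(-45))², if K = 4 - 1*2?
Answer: 243049/2025 ≈ 120.02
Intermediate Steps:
K = 2 (K = 4 - 2 = 2)
(11 + (K*(1 + 0))/(-45))² = (11 + (2*(1 + 0))/(-45))² = (11 + (2*1)*(-1/45))² = (11 + 2*(-1/45))² = (11 - 2/45)² = (493/45)² = 243049/2025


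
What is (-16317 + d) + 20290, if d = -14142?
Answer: -10169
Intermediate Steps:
(-16317 + d) + 20290 = (-16317 - 14142) + 20290 = -30459 + 20290 = -10169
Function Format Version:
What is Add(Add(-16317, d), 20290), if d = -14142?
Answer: -10169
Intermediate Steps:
Add(Add(-16317, d), 20290) = Add(Add(-16317, -14142), 20290) = Add(-30459, 20290) = -10169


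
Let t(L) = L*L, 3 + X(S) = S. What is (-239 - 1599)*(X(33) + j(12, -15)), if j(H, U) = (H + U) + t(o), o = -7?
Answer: -139688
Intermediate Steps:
X(S) = -3 + S
t(L) = L²
j(H, U) = 49 + H + U (j(H, U) = (H + U) + (-7)² = (H + U) + 49 = 49 + H + U)
(-239 - 1599)*(X(33) + j(12, -15)) = (-239 - 1599)*((-3 + 33) + (49 + 12 - 15)) = -1838*(30 + 46) = -1838*76 = -139688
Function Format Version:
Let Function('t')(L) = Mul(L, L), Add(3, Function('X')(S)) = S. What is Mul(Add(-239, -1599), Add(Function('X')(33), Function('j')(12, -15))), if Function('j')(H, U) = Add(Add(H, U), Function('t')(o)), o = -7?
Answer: -139688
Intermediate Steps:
Function('X')(S) = Add(-3, S)
Function('t')(L) = Pow(L, 2)
Function('j')(H, U) = Add(49, H, U) (Function('j')(H, U) = Add(Add(H, U), Pow(-7, 2)) = Add(Add(H, U), 49) = Add(49, H, U))
Mul(Add(-239, -1599), Add(Function('X')(33), Function('j')(12, -15))) = Mul(Add(-239, -1599), Add(Add(-3, 33), Add(49, 12, -15))) = Mul(-1838, Add(30, 46)) = Mul(-1838, 76) = -139688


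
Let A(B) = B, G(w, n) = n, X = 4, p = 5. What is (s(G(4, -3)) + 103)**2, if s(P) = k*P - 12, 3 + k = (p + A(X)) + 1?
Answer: 4900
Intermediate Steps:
k = 7 (k = -3 + ((5 + 4) + 1) = -3 + (9 + 1) = -3 + 10 = 7)
s(P) = -12 + 7*P (s(P) = 7*P - 12 = -12 + 7*P)
(s(G(4, -3)) + 103)**2 = ((-12 + 7*(-3)) + 103)**2 = ((-12 - 21) + 103)**2 = (-33 + 103)**2 = 70**2 = 4900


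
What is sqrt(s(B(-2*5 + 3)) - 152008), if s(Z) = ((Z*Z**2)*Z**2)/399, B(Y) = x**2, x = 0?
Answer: 2*I*sqrt(38002) ≈ 389.88*I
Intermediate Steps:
B(Y) = 0 (B(Y) = 0**2 = 0)
s(Z) = Z**5/399 (s(Z) = (Z**3*Z**2)*(1/399) = Z**5*(1/399) = Z**5/399)
sqrt(s(B(-2*5 + 3)) - 152008) = sqrt((1/399)*0**5 - 152008) = sqrt((1/399)*0 - 152008) = sqrt(0 - 152008) = sqrt(-152008) = 2*I*sqrt(38002)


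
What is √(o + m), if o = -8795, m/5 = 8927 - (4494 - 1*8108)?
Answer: 3*√5990 ≈ 232.19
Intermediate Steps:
m = 62705 (m = 5*(8927 - (4494 - 1*8108)) = 5*(8927 - (4494 - 8108)) = 5*(8927 - 1*(-3614)) = 5*(8927 + 3614) = 5*12541 = 62705)
√(o + m) = √(-8795 + 62705) = √53910 = 3*√5990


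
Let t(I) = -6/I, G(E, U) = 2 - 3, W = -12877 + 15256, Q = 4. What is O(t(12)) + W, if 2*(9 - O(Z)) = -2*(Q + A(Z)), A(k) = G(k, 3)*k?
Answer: 4785/2 ≈ 2392.5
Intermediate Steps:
W = 2379
G(E, U) = -1
A(k) = -k
O(Z) = 13 - Z (O(Z) = 9 - (-1)*(4 - Z) = 9 - (-8 + 2*Z)/2 = 9 + (4 - Z) = 13 - Z)
O(t(12)) + W = (13 - (-6)/12) + 2379 = (13 - 1*(-½)) + 2379 = (13 + ½) + 2379 = 27/2 + 2379 = 4785/2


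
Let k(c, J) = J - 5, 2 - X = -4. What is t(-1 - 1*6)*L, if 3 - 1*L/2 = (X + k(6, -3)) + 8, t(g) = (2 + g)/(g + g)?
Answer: -15/7 ≈ -2.1429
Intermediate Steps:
X = 6 (X = 2 - 1*(-4) = 2 + 4 = 6)
k(c, J) = -5 + J
t(g) = (2 + g)/(2*g) (t(g) = (2 + g)/((2*g)) = (2 + g)*(1/(2*g)) = (2 + g)/(2*g))
L = -6 (L = 6 - 2*((6 + (-5 - 3)) + 8) = 6 - 2*((6 - 8) + 8) = 6 - 2*(-2 + 8) = 6 - 2*6 = 6 - 12 = -6)
t(-1 - 1*6)*L = ((2 + (-1 - 1*6))/(2*(-1 - 1*6)))*(-6) = ((2 + (-1 - 6))/(2*(-1 - 6)))*(-6) = ((½)*(2 - 7)/(-7))*(-6) = ((½)*(-⅐)*(-5))*(-6) = (5/14)*(-6) = -15/7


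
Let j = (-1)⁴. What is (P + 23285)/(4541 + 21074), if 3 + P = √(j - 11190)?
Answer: 23282/25615 + I*√11189/25615 ≈ 0.90892 + 0.0041295*I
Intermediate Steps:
j = 1
P = -3 + I*√11189 (P = -3 + √(1 - 11190) = -3 + √(-11189) = -3 + I*√11189 ≈ -3.0 + 105.78*I)
(P + 23285)/(4541 + 21074) = ((-3 + I*√11189) + 23285)/(4541 + 21074) = (23282 + I*√11189)/25615 = (23282 + I*√11189)*(1/25615) = 23282/25615 + I*√11189/25615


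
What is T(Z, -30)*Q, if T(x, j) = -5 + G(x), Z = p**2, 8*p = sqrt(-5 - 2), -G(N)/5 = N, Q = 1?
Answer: -285/64 ≈ -4.4531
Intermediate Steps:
G(N) = -5*N
p = I*sqrt(7)/8 (p = sqrt(-5 - 2)/8 = sqrt(-7)/8 = (I*sqrt(7))/8 = I*sqrt(7)/8 ≈ 0.33072*I)
Z = -7/64 (Z = (I*sqrt(7)/8)**2 = -7/64 ≈ -0.10938)
T(x, j) = -5 - 5*x
T(Z, -30)*Q = (-5 - 5*(-7/64))*1 = (-5 + 35/64)*1 = -285/64*1 = -285/64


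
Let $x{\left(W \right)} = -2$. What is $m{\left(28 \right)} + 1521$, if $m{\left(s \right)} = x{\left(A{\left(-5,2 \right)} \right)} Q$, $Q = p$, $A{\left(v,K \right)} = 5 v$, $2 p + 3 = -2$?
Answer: $1526$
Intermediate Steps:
$p = - \frac{5}{2}$ ($p = - \frac{3}{2} + \frac{1}{2} \left(-2\right) = - \frac{3}{2} - 1 = - \frac{5}{2} \approx -2.5$)
$Q = - \frac{5}{2} \approx -2.5$
$m{\left(s \right)} = 5$ ($m{\left(s \right)} = \left(-2\right) \left(- \frac{5}{2}\right) = 5$)
$m{\left(28 \right)} + 1521 = 5 + 1521 = 1526$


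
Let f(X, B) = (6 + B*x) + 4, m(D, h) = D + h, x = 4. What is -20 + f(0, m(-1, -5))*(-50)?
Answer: 680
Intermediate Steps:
f(X, B) = 10 + 4*B (f(X, B) = (6 + B*4) + 4 = (6 + 4*B) + 4 = 10 + 4*B)
-20 + f(0, m(-1, -5))*(-50) = -20 + (10 + 4*(-1 - 5))*(-50) = -20 + (10 + 4*(-6))*(-50) = -20 + (10 - 24)*(-50) = -20 - 14*(-50) = -20 + 700 = 680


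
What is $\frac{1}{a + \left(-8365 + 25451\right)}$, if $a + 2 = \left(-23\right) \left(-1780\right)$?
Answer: $\frac{1}{58024} \approx 1.7234 \cdot 10^{-5}$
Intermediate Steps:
$a = 40938$ ($a = -2 - -40940 = -2 + 40940 = 40938$)
$\frac{1}{a + \left(-8365 + 25451\right)} = \frac{1}{40938 + \left(-8365 + 25451\right)} = \frac{1}{40938 + 17086} = \frac{1}{58024}$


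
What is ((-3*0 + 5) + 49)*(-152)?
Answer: -8208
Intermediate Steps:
((-3*0 + 5) + 49)*(-152) = ((0 + 5) + 49)*(-152) = (5 + 49)*(-152) = 54*(-152) = -8208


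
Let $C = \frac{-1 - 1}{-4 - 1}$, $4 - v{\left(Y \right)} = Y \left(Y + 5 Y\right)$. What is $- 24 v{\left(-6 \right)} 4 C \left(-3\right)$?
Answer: $- \frac{122112}{5} \approx -24422.0$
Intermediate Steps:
$v{\left(Y \right)} = 4 - 6 Y^{2}$ ($v{\left(Y \right)} = 4 - Y \left(Y + 5 Y\right) = 4 - Y 6 Y = 4 - 6 Y^{2}$)
$C = \frac{2}{5}$ ($C = - \frac{2}{-5} = \left(-2\right) \left(- \frac{1}{5}\right) = \frac{2}{5} \approx 0.4$)
$- 24 v{\left(-6 \right)} 4 C \left(-3\right) = - 24 \left(4 - 6 \left(-6\right)^{2}\right) 4 \cdot \frac{2}{5} \left(-3\right) = - 24 \left(4 - 216\right) \frac{8}{5} \left(-3\right) = - 24 \left(4 - 216\right) \left(- \frac{24}{5}\right) = \left(-24\right) \left(-212\right) \left(- \frac{24}{5}\right) = 5088 \left(- \frac{24}{5}\right) = - \frac{122112}{5}$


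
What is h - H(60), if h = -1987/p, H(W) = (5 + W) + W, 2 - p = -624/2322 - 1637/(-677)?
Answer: 515702888/39113 ≈ 13185.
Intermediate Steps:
p = -39113/261999 (p = 2 - (-624/2322 - 1637/(-677)) = 2 - (-624*1/2322 - 1637*(-1/677)) = 2 - (-104/387 + 1637/677) = 2 - 1*563111/261999 = 2 - 563111/261999 = -39113/261999 ≈ -0.14929)
H(W) = 5 + 2*W
h = 520592013/39113 (h = -1987/(-39113/261999) = -1987*(-261999/39113) = 520592013/39113 ≈ 13310.)
h - H(60) = 520592013/39113 - (5 + 2*60) = 520592013/39113 - (5 + 120) = 520592013/39113 - 1*125 = 520592013/39113 - 125 = 515702888/39113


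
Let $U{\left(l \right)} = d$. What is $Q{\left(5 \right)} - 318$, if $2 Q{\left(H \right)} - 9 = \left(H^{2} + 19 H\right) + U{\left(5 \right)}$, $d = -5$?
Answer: $-256$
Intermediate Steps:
$U{\left(l \right)} = -5$
$Q{\left(H \right)} = 2 + \frac{H^{2}}{2} + \frac{19 H}{2}$ ($Q{\left(H \right)} = \frac{9}{2} + \frac{\left(H^{2} + 19 H\right) - 5}{2} = \frac{9}{2} + \frac{-5 + H^{2} + 19 H}{2} = \frac{9}{2} + \left(- \frac{5}{2} + \frac{H^{2}}{2} + \frac{19 H}{2}\right) = 2 + \frac{H^{2}}{2} + \frac{19 H}{2}$)
$Q{\left(5 \right)} - 318 = \left(2 + \frac{5^{2}}{2} + \frac{19}{2} \cdot 5\right) - 318 = \left(2 + \frac{1}{2} \cdot 25 + \frac{95}{2}\right) - 318 = \left(2 + \frac{25}{2} + \frac{95}{2}\right) - 318 = 62 - 318 = -256$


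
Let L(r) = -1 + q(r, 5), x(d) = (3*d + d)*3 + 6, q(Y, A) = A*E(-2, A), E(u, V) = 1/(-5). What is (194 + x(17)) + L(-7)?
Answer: 402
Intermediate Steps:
E(u, V) = -⅕
q(Y, A) = -A/5 (q(Y, A) = A*(-⅕) = -A/5)
x(d) = 6 + 12*d (x(d) = (4*d)*3 + 6 = 12*d + 6 = 6 + 12*d)
L(r) = -2 (L(r) = -1 - ⅕*5 = -1 - 1 = -2)
(194 + x(17)) + L(-7) = (194 + (6 + 12*17)) - 2 = (194 + (6 + 204)) - 2 = (194 + 210) - 2 = 404 - 2 = 402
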